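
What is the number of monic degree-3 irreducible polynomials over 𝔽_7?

Gauss's count: N_{7}(3) = (1/3) Σ_{d|3} μ(3/d)·7^d.
Divisors of 3: 1, 3; μ(3/d) for each: -1, 1.
Σ = − 7^1 + 7^3 = 336.
N = 336/3 = 112.

112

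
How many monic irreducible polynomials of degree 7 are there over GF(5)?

The number of monic irreducibles of degree 7 over GF(5) is (1/7)·Σ_{d∣7} μ(7/d) 5^d.
Divisors of 7: 1, 7; μ(7/d) for each: -1, 1.
Σ = − 5^1 + 5^7 = 78120.
N = 78120/7 = 11160.

11160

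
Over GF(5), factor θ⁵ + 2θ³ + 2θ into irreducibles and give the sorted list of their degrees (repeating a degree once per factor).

1, 1, 1, 2

Write h(θ) = θ⁵ + 2θ³ + 2θ.
Roots in GF(5): h(0) = 0 → root; h(1) = 0 → root; h(2) = 2; h(3) = 3; h(4) = 0 → root.
Linear factors from roots: (θ), (θ - 1), (θ + 1).
Complete factorization: h(θ) = (θ)·(θ + 1)·(θ - 1)·(θ² - 2).
Factor degrees with multiplicity: 1 + 1 + 1 + 2 = 5.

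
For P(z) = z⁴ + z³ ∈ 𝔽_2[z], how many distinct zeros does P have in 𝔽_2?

2

Evaluate at each of the 2 elements of 𝔽_2:
P(0) = 0 → root; P(1) = 0 → root.
Roots: {0, 1}.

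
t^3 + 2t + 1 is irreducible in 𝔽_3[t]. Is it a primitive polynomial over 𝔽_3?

Write f(t) = t^3 + 2t + 1.
|GF(3^3)^×| = 3^3 − 1 = 26. Prime factorization: 26 = 2·13.
f is primitive ⇔ t has order 26 in GF(3)[t]/(f), i.e. t^(26/q) ≠ 1 for each prime q | 26.
t^(13) mod f = 2.
t^(2) mod f = t^2.
None equal 1, so t has full order 26; f is primitive.

Yes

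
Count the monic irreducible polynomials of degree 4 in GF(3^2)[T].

1620

x^(9^4) − x is the product of all monic irreducibles of degree dividing 4; Möbius inversion gives N = (1/4) Σ μ(4/d)·9^d.
Divisors of 4: 1, 2, 4; μ(4/d) for each: 0, -1, 1.
Σ = − 9^2 + 9^4 = 6480.
N = 6480/4 = 1620.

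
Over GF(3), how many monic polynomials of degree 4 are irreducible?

Gauss's count: N_{3}(4) = (1/4) Σ_{d|4} μ(4/d)·3^d.
Divisors of 4: 1, 2, 4; μ(4/d) for each: 0, -1, 1.
Σ = − 3^2 + 3^4 = 72.
N = 72/4 = 18.

18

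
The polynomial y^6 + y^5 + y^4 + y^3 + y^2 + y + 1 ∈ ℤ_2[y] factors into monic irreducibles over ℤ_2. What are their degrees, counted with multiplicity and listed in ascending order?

3, 3

Write f(y) = y^6 + y^5 + y^4 + y^3 + y^2 + y + 1.
Roots in ℤ_2: f(0) = 1; f(1) = 1.
Complete factorization: f(y) = (y^3 + y + 1)·(y^3 + y^2 + 1).
Factor degrees with multiplicity: 3 + 3 = 6.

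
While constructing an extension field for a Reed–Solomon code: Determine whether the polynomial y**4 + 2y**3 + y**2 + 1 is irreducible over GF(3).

Yes

Write g(y) = y**4 + 2y**3 + y**2 + 1.
Check for roots in GF(3): g(0) = 1; g(1) = 2; g(2) = 1.
No roots, so no linear factors.
Monic irreducibles of degree 2 over GF(3): y**2 + 1, y**2 + y + 2, y**2 + 2y + 2.
None of them divide g (all give nonzero remainder).
No irreducible factor of degree ≤ 2 exists, so g is irreducible over GF(3).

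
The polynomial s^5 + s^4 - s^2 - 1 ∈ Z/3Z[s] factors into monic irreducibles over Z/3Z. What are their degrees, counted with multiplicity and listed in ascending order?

Write h(s) = s^5 + s^4 - s^2 - 1.
Roots in Z/3Z: h(0) = 2; h(1) = 0 → root; h(2) = 1.
Linear factors from roots: (s - 1).
Complete factorization: h(s) = (s - 1)·(s^2 + s - 1)^2.
Factor degrees with multiplicity: 1 + 2 + 2 = 5.

1, 2, 2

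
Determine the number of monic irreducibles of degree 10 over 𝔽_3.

Gauss's count: N_{3}(10) = (1/10) Σ_{d|10} μ(10/d)·3^d.
Divisors of 10: 1, 2, 5, 10; μ(10/d) for each: 1, -1, -1, 1.
Σ = 3^1 − 3^2 − 3^5 + 3^10 = 58800.
N = 58800/10 = 5880.

5880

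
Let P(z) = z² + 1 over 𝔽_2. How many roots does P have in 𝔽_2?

Evaluate at each of the 2 elements of 𝔽_2:
P(0) = 1; P(1) = 0 → root.
Roots: {1}.

1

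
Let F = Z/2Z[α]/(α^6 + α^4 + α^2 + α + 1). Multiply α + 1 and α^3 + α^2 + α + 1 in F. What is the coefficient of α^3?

Multiply in Z/2Z[α]: (α + 1)·(α^3 + α^2 + α + 1) = α^4 + 1.
Reduced: α^4 + 1.

0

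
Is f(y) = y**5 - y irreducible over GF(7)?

Check for roots in GF(7): f(0) = 0 → root; f(1) = 0 → root; f(2) = 2; f(3) = 2; f(4) = 5; f(5) = 5; f(6) = 0 → root.
f(0) = 0, so (y) divides f(y); f is reducible.

No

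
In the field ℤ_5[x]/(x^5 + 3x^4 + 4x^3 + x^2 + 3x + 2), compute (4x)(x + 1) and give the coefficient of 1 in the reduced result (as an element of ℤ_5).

0

Multiply in ℤ_5[x]: (4x)·(x + 1) = 4x^2 + 4x.
Reduced: 4x^2 + 4x.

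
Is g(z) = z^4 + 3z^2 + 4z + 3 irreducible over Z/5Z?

Yes

Check for roots in Z/5Z: g(0) = 3; g(1) = 1; g(2) = 4; g(3) = 3; g(4) = 3.
No roots, so no linear factors.
Degree-2 irreducible divisors: test the 10 monic irreducibles of degree 2 over GF(5).
None of them divide g (all give nonzero remainder).
No irreducible factor of degree ≤ 2 exists, so g is irreducible over GF(5).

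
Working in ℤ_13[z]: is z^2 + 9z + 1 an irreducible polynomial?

Write h(z) = z^2 + 9z + 1.
Check each element of ℤ_13 for a root: h(0)=1, h(1)=11, h(2)=10, h(3)=11, h(4)=1, h(5)=6, h(6)=0, h(7)=9, h(8)=7, h(9)=7, h(10)=9, h(11)=0, h(12)=6.
h(6) = 0, so (z − 6) divides h(z); h is reducible.

No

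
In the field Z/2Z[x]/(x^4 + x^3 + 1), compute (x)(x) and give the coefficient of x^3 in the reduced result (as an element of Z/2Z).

Multiply in Z/2Z[x]: (x)·(x) = x^2.
Reduced: x^2.

0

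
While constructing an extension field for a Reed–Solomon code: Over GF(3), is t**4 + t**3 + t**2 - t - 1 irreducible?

Yes

Write P(t) = t**4 + t**3 + t**2 - t - 1.
Check for roots in GF(3): P(0) = 2; P(1) = 1; P(2) = 1.
No roots, so no linear factors.
Monic irreducibles of degree 2 over GF(3): t**2 + 1, t**2 + t - 1, t**2 - t - 1.
None of them divide P (all give nonzero remainder).
No irreducible factor of degree ≤ 2 exists, so P is irreducible over GF(3).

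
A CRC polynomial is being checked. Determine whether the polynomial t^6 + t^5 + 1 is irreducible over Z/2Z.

Write h(t) = t^6 + t^5 + 1.
Check for roots in Z/2Z: h(0) = 1; h(1) = 1.
No roots, so no linear factors.
Monic irreducibles of degree 2 over GF(2): t^2 + t + 1.
None of them divide h (all give nonzero remainder).
Monic irreducibles of degree 3 over GF(2): t^3 + t + 1, t^3 + t^2 + 1.
None of them divide h (all give nonzero remainder).
No irreducible factor of degree ≤ 3 exists, so h is irreducible over GF(2).

Yes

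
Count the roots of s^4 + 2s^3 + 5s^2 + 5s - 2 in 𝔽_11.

4

Write f(s) = s^4 + 2s^3 + 5s^2 + 5s - 2.
Evaluate at each of the 11 elements of 𝔽_11:
f(0) = 9; f(1) = 0 → root; f(2) = 5; f(3) = 6; f(4) = 9; f(5) = 0 → root; f(6) = 0 → root; f(7) = 10; f(8) = 0 → root; f(9) = 8; f(10) = 8.
Roots: {1, 5, 6, 8}.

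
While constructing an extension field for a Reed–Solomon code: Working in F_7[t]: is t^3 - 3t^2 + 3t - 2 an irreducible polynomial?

No

Write m(t) = t^3 - 3t^2 + 3t - 2.
Check for roots in F_7: m(0) = 5; m(1) = 6; m(2) = 0 → root; m(3) = 0 → root; m(4) = 5; m(5) = 0 → root; m(6) = 5.
m(2) = 0, so (t − 2) divides m(t); m is reducible.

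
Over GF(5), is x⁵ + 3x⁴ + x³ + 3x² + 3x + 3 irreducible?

Write P(x) = x⁵ + 3x⁴ + x³ + 3x² + 3x + 3.
Check for roots in GF(5): P(0) = 3; P(1) = 4; P(2) = 4; P(3) = 2; P(4) = 4.
No roots, so no linear factors.
Degree-2 irreducible divisors: test the 10 monic irreducibles of degree 2 over GF(5).
None of them divide P (all give nonzero remainder).
No irreducible factor of degree ≤ 2 exists, so P is irreducible over GF(5).

Yes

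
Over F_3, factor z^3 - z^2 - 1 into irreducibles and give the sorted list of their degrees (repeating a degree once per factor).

1, 2

Write h(z) = z^3 - z^2 - 1.
Roots in F_3: h(0) = 2; h(1) = 2; h(2) = 0 → root.
Linear factors from roots: (z + 1).
Complete factorization: h(z) = (z + 1)·(z^2 + z - 1).
Factor degrees with multiplicity: 1 + 2 = 3.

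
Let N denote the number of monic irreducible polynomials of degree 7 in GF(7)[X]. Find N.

Gauss's count: N_{7}(7) = (1/7) Σ_{d|7} μ(7/d)·7^d.
Divisors of 7: 1, 7; μ(7/d) for each: -1, 1.
Σ = − 7^1 + 7^7 = 823536.
N = 823536/7 = 117648.

117648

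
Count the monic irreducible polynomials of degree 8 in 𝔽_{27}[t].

35303625630

The number of monic irreducibles of degree 8 over GF(27) is (1/8)·Σ_{d∣8} μ(8/d) 27^d.
Divisors of 8: 1, 2, 4, 8; μ(8/d) for each: 0, 0, -1, 1.
Σ = − 27^4 + 27^8 = 282429005040.
N = 282429005040/8 = 35303625630.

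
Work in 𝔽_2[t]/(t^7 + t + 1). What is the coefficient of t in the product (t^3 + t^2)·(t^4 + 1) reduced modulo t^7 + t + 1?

1

Multiply in 𝔽_2[t]: (t^3 + t^2)·(t^4 + 1) = t^7 + t^6 + t^3 + t^2.
Reduce using t^7 ≡ t + 1 (mod t^7 + t + 1).
Reduced: t^6 + t^3 + t^2 + t + 1.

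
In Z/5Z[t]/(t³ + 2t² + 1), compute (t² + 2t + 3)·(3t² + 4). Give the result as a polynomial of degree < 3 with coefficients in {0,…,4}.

Multiply in Z/5Z[t]: (t² + 2t + 3)·(3t² + 4) = 3t⁴ + t³ + 3t² + 3t + 2.
Reduce using t³ ≡ 3t² + 4 (mod t³ + 2t² + 1).
Reduced: 3t² + 2.

3t^2 + 2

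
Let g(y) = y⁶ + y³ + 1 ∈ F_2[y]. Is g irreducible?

Yes

Check for roots in F_2: g(0) = 1; g(1) = 1.
No roots, so no linear factors.
Monic irreducibles of degree 2 over GF(2): y² + y + 1.
None of them divide g (all give nonzero remainder).
Monic irreducibles of degree 3 over GF(2): y³ + y + 1, y³ + y² + 1.
None of them divide g (all give nonzero remainder).
No irreducible factor of degree ≤ 3 exists, so g is irreducible over GF(2).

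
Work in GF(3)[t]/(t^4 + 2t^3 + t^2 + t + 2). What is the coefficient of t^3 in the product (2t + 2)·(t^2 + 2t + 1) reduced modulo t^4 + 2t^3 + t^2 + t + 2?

Multiply in GF(3)[t]: (2t + 2)·(t^2 + 2t + 1) = 2t^3 + 2.
Reduced: 2t^3 + 2.

2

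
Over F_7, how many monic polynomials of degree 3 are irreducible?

x^(7^3) − x is the product of all monic irreducibles of degree dividing 3; Möbius inversion gives N = (1/3) Σ μ(3/d)·7^d.
Divisors of 3: 1, 3; μ(3/d) for each: -1, 1.
Σ = − 7^1 + 7^3 = 336.
N = 336/3 = 112.

112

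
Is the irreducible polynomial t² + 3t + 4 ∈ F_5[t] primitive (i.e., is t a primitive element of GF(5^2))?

No

Write f(t) = t² + 3t + 4.
|GF(5^2)^×| = 5^2 − 1 = 24. Prime factorization: 24 = 2^3·3.
f is primitive ⇔ t has order 24 in GF(5)[t]/(f), i.e. t^(24/q) ≠ 1 for each prime q | 24.
t^(12) mod f = 1
t^(8) mod f = 3t + 4.
Since t^(12) = 1, the order of t divides 12 < 24; not primitive.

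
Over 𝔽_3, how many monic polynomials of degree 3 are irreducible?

8

The number of monic irreducibles of degree 3 over GF(3) is (1/3)·Σ_{d∣3} μ(3/d) 3^d.
Divisors of 3: 1, 3; μ(3/d) for each: -1, 1.
Σ = − 3^1 + 3^3 = 24.
N = 24/3 = 8.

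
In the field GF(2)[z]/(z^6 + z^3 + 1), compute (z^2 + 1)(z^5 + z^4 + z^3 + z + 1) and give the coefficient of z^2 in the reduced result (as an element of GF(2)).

Multiply in GF(2)[z]: (z^2 + 1)·(z^5 + z^4 + z^3 + z + 1) = z^7 + z^6 + z^4 + z^2 + z + 1.
Reduce using z^6 ≡ z^3 + 1 (mod z^6 + z^3 + 1).
Reduced: z^3 + z^2.

1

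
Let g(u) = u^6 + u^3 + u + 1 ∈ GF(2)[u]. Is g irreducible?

Check for roots in GF(2): g(0) = 1; g(1) = 0 → root.
g(1) = 0, so (u − 1) divides g(u); g is reducible.

No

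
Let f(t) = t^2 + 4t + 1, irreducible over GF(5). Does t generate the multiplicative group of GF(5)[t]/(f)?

|GF(5^2)^×| = 5^2 − 1 = 24. Prime factorization: 24 = 2^3·3.
f is primitive ⇔ t has order 24 in GF(5)[t]/(f), i.e. t^(24/q) ≠ 1 for each prime q | 24.
t^(12) mod f = 1
t^(8) mod f = t + 4.
Since t^(12) = 1, the order of t divides 12 < 24; not primitive.

No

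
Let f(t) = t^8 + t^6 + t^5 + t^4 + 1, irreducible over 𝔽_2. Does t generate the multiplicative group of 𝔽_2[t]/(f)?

Yes

|GF(2^8)^×| = 2^8 − 1 = 255. Prime factorization: 255 = 3·5·17.
f is primitive ⇔ t has order 255 in GF(2)[t]/(f), i.e. t^(255/q) ≠ 1 for each prime q | 255.
t^(85) mod f = t^7 + t^6 + t^4 + t^3 + t + 1.
t^(51) mod f = t^6 + t^3 + t^2 + 1.
t^(15) mod f = t^7 + t^6 + 1.
None equal 1, so t has full order 255; f is primitive.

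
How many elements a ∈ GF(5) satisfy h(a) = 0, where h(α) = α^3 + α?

3

Evaluate at each of the 5 elements of GF(5):
h(0) = 0 → root; h(1) = 2; h(2) = 0 → root; h(3) = 0 → root; h(4) = 3.
Roots: {0, 2, 3}.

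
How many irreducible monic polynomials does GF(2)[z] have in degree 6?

9

Gauss's count: N_{2}(6) = (1/6) Σ_{d|6} μ(6/d)·2^d.
Divisors of 6: 1, 2, 3, 6; μ(6/d) for each: 1, -1, -1, 1.
Σ = 2^1 − 2^2 − 2^3 + 2^6 = 54.
N = 54/6 = 9.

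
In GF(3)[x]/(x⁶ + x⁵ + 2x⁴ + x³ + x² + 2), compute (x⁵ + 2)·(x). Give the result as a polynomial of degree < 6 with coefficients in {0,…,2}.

2x^5 + x^4 + 2x^3 + 2x^2 + 2x + 1

Multiply in GF(3)[x]: (x⁵ + 2)·(x) = x⁶ + 2x.
Reduce using x⁶ ≡ 2x⁵ + x⁴ + 2x³ + 2x² + 1 (mod x⁶ + x⁵ + 2x⁴ + x³ + x² + 2).
Reduced: 2x⁵ + x⁴ + 2x³ + 2x² + 2x + 1.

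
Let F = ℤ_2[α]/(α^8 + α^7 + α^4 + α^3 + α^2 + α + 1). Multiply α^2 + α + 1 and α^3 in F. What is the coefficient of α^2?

0

Multiply in ℤ_2[α]: (α^2 + α + 1)·(α^3) = α^5 + α^4 + α^3.
Reduced: α^5 + α^4 + α^3.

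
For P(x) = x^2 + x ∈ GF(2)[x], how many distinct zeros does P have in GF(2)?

2

Evaluate at each of the 2 elements of GF(2):
P(0) = 0 → root; P(1) = 0 → root.
Roots: {0, 1}.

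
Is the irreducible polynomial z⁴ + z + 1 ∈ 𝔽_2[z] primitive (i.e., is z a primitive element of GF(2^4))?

Yes

Write f(z) = z⁴ + z + 1.
|GF(2^4)^×| = 2^4 − 1 = 15. Prime factorization: 15 = 3·5.
f is primitive ⇔ z has order 15 in GF(2)[z]/(f), i.e. z^(15/q) ≠ 1 for each prime q | 15.
z^(5) mod f = z² + z.
z^(3) mod f = z³.
None equal 1, so z has full order 15; f is primitive.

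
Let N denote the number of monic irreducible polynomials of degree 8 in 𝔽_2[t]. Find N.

30

Gauss's count: N_{2}(8) = (1/8) Σ_{d|8} μ(8/d)·2^d.
Divisors of 8: 1, 2, 4, 8; μ(8/d) for each: 0, 0, -1, 1.
Σ = − 2^4 + 2^8 = 240.
N = 240/8 = 30.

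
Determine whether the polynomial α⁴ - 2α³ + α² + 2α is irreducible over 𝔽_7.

Write m(α) = α⁴ - 2α³ + α² + 2α.
Check for roots in 𝔽_7: m(0) = 0 → root; m(1) = 2; m(2) = 1; m(3) = 0 → root; m(4) = 5; m(5) = 4; m(6) = 2.
m(0) = 0, so (α) divides m(α); m is reducible.

No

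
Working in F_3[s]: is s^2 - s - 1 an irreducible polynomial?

Write m(s) = s^2 - s - 1.
Check for roots in F_3: m(0) = 2; m(1) = 2; m(2) = 1.
No roots. A degree-2 polynomial over a field with no linear factor is irreducible.

Yes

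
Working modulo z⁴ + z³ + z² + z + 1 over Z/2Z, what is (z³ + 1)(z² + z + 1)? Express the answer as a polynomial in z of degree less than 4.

Multiply in Z/2Z[z]: (z³ + 1)·(z² + z + 1) = z⁵ + z⁴ + z³ + z² + z + 1.
Reduce using z⁴ ≡ z³ + z² + z + 1 (mod z⁴ + z³ + z² + z + 1).
Reduced: 1.

1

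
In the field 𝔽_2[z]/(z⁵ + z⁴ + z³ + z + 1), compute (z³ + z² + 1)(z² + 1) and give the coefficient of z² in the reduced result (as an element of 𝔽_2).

Multiply in 𝔽_2[z]: (z³ + z² + 1)·(z² + 1) = z⁵ + z⁴ + z³ + 1.
Reduce using z⁵ ≡ z⁴ + z³ + z + 1 (mod z⁵ + z⁴ + z³ + z + 1).
Reduced: z.

0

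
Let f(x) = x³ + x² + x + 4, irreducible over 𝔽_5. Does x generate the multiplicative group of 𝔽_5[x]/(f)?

No

|GF(5^3)^×| = 5^3 − 1 = 124. Prime factorization: 124 = 2^2·31.
f is primitive ⇔ x has order 124 in GF(5)[x]/(f), i.e. x^(124/q) ≠ 1 for each prime q | 124.
x^(62) mod f = 1
x^(4) mod f = 2x + 4.
Since x^(62) = 1, the order of x divides 62 < 124; not primitive.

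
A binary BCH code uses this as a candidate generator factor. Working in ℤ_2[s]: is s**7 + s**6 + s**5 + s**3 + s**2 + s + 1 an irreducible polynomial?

Write f(s) = s**7 + s**6 + s**5 + s**3 + s**2 + s + 1.
Check for roots in ℤ_2: f(0) = 1; f(1) = 1.
No roots, so no linear factors.
Monic irreducibles of degree 2 over GF(2): s**2 + s + 1.
None of them divide f (all give nonzero remainder).
Monic irreducibles of degree 3 over GF(2): s**3 + s + 1, s**3 + s**2 + 1.
None of them divide f (all give nonzero remainder).
No irreducible factor of degree ≤ 3 exists, so f is irreducible over GF(2).

Yes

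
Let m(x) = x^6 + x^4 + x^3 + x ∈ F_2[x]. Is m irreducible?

No

Check for roots in F_2: m(0) = 0 → root; m(1) = 0 → root.
m(0) = 0, so (x) divides m(x); m is reducible.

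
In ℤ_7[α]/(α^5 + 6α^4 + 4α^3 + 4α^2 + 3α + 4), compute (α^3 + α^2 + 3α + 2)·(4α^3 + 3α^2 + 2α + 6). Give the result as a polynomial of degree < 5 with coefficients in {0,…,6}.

Multiply in ℤ_7[α]: (α^3 + α^2 + 3α + 2)·(4α^3 + 3α^2 + 2α + 6) = 4α^6 + 3α^4 + 4α^3 + 4α^2 + α + 5.
Reduce using α^5 ≡ α^4 + 3α^3 + 3α^2 + 4α + 3 (mod α^5 + 6α^4 + 4α^3 + 4α^2 + 3α + 4).
Reduced: 5α^4 + 4α^2 + α + 3.

5α^4 + 4α^2 + α + 3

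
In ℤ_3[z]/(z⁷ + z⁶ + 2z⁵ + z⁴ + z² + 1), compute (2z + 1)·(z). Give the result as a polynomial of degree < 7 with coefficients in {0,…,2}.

Multiply in ℤ_3[z]: (2z + 1)·(z) = 2z² + z.
Reduced: 2z² + z.

2z^2 + z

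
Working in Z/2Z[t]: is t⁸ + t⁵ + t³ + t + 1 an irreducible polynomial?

Yes

Write g(t) = t⁸ + t⁵ + t³ + t + 1.
Check for roots in Z/2Z: g(0) = 1; g(1) = 1.
No roots, so no linear factors.
Monic irreducibles of degree 2 over GF(2): t² + t + 1.
None of them divide g (all give nonzero remainder).
Monic irreducibles of degree 3 over GF(2): t³ + t + 1, t³ + t² + 1.
None of them divide g (all give nonzero remainder).
Monic irreducibles of degree 4 over GF(2): t⁴ + t + 1, t⁴ + t³ + 1, t⁴ + t³ + t² + t + 1.
None of them divide g (all give nonzero remainder).
No irreducible factor of degree ≤ 4 exists, so g is irreducible over GF(2).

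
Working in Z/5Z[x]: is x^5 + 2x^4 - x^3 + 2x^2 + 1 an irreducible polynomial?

Write g(x) = x^5 + 2x^4 - x^3 + 2x^2 + 1.
Check for roots in Z/5Z: g(0) = 1; g(1) = 0 → root; g(2) = 0 → root; g(3) = 2; g(4) = 0 → root.
g(1) = 0, so (x − 1) divides g(x); g is reducible.

No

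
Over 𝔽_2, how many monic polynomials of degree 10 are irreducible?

99

Gauss's count: N_{2}(10) = (1/10) Σ_{d|10} μ(10/d)·2^d.
Divisors of 10: 1, 2, 5, 10; μ(10/d) for each: 1, -1, -1, 1.
Σ = 2^1 − 2^2 − 2^5 + 2^10 = 990.
N = 990/10 = 99.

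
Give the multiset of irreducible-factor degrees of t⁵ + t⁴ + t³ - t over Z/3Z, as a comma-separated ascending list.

1, 1, 1, 2

Write h(t) = t⁵ + t⁴ + t³ - t.
Roots in Z/3Z: h(0) = 0 → root; h(1) = 2; h(2) = 0 → root.
Linear factors from roots: (t), (t + 1).
Complete factorization: h(t) = (t)·(t + 1)^2·(t² - t - 1).
Factor degrees with multiplicity: 1 + 1 + 1 + 2 = 5.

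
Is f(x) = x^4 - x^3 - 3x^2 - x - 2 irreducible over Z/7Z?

Check for roots in Z/7Z: f(0) = 5; f(1) = 1; f(2) = 6; f(3) = 1; f(4) = 5; f(5) = 5; f(6) = 5.
No roots, so no linear factors.
Degree-2 irreducible divisors: test the 21 monic irreducibles of degree 2 over GF(7).
None of them divide f (all give nonzero remainder).
No irreducible factor of degree ≤ 2 exists, so f is irreducible over GF(7).

Yes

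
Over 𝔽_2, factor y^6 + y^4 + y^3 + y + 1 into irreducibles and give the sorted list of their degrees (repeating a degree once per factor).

6

Write g(y) = y^6 + y^4 + y^3 + y + 1.
Roots in 𝔽_2: g(0) = 1; g(1) = 1.
Complete factorization: g(y) = (y^6 + y^4 + y^3 + y + 1).
Factor degrees with multiplicity: 6 = 6.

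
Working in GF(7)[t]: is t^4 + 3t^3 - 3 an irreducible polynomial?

Yes

Write m(t) = t^4 + 3t^3 - 3.
Check for roots in GF(7): m(0) = 4; m(1) = 1; m(2) = 2; m(3) = 5; m(4) = 4; m(5) = 3; m(6) = 2.
No roots, so no linear factors.
Degree-2 irreducible divisors: test the 21 monic irreducibles of degree 2 over GF(7).
None of them divide m (all give nonzero remainder).
No irreducible factor of degree ≤ 2 exists, so m is irreducible over GF(7).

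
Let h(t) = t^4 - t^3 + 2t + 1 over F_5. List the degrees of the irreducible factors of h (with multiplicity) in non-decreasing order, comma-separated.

Roots in F_5: h(0) = 1; h(1) = 3; h(2) = 3; h(3) = 1; h(4) = 1.
Complete factorization: h(t) = (t^2 - 2)·(t^2 - t + 2).
Factor degrees with multiplicity: 2 + 2 = 4.

2, 2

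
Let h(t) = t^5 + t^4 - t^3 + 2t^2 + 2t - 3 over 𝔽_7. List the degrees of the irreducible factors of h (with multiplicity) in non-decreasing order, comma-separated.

Linear factors from roots: (t - 2), (t + 3), (t + 2).
Complete factorization: h(t) = (t + 2)·(t + 3)·(t - 2)·(t^2 - 2t + 2).
Factor degrees with multiplicity: 1 + 1 + 1 + 2 = 5.

1, 1, 1, 2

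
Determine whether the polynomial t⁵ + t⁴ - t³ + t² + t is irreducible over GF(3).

Write P(t) = t⁵ + t⁴ - t³ + t² + t.
Check for roots in GF(3): P(0) = 0 → root; P(1) = 0 → root; P(2) = 1.
P(0) = 0, so (t) divides P(t); P is reducible.

No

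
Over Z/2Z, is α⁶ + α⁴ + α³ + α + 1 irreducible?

Yes

Write g(α) = α⁶ + α⁴ + α³ + α + 1.
Check for roots in Z/2Z: g(0) = 1; g(1) = 1.
No roots, so no linear factors.
Monic irreducibles of degree 2 over GF(2): α² + α + 1.
None of them divide g (all give nonzero remainder).
Monic irreducibles of degree 3 over GF(2): α³ + α + 1, α³ + α² + 1.
None of them divide g (all give nonzero remainder).
No irreducible factor of degree ≤ 3 exists, so g is irreducible over GF(2).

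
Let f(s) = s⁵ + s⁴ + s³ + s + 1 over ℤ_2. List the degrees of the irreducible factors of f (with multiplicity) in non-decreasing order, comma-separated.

5

Roots in ℤ_2: f(0) = 1; f(1) = 1.
Complete factorization: f(s) = (s⁵ + s⁴ + s³ + s + 1).
Factor degrees with multiplicity: 5 = 5.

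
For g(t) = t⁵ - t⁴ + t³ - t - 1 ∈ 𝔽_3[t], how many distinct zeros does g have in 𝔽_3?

1

Evaluate at each of the 3 elements of 𝔽_3:
g(0) = 2; g(1) = 2; g(2) = 0 → root.
Roots: {2}.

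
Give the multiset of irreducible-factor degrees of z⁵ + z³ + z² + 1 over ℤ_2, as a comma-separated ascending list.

1, 1, 1, 2

Write g(z) = z⁵ + z³ + z² + 1.
Roots in ℤ_2: g(0) = 1; g(1) = 0 → root.
Linear factors from roots: (z + 1).
Complete factorization: g(z) = (z + 1)^3·(z² + z + 1).
Factor degrees with multiplicity: 1 + 1 + 1 + 2 = 5.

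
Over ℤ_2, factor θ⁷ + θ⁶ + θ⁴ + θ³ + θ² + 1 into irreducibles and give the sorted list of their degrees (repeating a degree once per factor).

1, 1, 1, 1, 3

Write f(θ) = θ⁷ + θ⁶ + θ⁴ + θ³ + θ² + 1.
Roots in ℤ_2: f(0) = 1; f(1) = 0 → root.
Linear factors from roots: (θ + 1).
Complete factorization: f(θ) = (θ + 1)^4·(θ³ + θ² + 1).
Factor degrees with multiplicity: 1 + 1 + 1 + 1 + 3 = 7.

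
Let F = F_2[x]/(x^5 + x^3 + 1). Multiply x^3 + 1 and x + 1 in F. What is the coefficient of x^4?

Multiply in F_2[x]: (x^3 + 1)·(x + 1) = x^4 + x^3 + x + 1.
Reduced: x^4 + x^3 + x + 1.

1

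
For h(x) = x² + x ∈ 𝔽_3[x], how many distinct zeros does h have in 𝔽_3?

Evaluate at each of the 3 elements of 𝔽_3:
h(0) = 0 → root; h(1) = 2; h(2) = 0 → root.
Roots: {0, 2}.

2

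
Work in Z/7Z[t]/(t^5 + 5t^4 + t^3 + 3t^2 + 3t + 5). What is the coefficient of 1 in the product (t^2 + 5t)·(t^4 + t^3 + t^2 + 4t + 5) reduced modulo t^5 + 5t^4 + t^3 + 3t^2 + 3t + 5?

2

Multiply in Z/7Z[t]: (t^2 + 5t)·(t^4 + t^3 + t^2 + 4t + 5) = t^6 + 6t^5 + 6t^4 + 2t^3 + 4t^2 + 4t.
Reduce using t^5 ≡ 2t^4 + 6t^3 + 4t^2 + 4t + 2 (mod t^5 + 5t^4 + t^3 + 3t^2 + 3t + 5).
Reduced: 5t^3 + 5t^2 + 3t + 2.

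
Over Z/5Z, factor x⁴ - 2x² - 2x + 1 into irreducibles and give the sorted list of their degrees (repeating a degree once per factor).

Write h(x) = x⁴ - 2x² - 2x + 1.
Roots in Z/5Z: h(0) = 1; h(1) = 3; h(2) = 0 → root; h(3) = 3; h(4) = 2.
Linear factors from roots: (x - 2).
Complete factorization: h(x) = (x - 2)·(x³ + 2x² + 2x + 2).
Factor degrees with multiplicity: 1 + 3 = 4.

1, 3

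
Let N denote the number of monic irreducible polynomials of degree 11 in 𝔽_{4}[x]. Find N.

By the necklace-counting formula, N_4(11) = (1/11) Σ_{d|11} μ(11/d)·4^d.
Divisors of 11: 1, 11; μ(11/d) for each: -1, 1.
Σ = − 4^1 + 4^11 = 4194300.
N = 4194300/11 = 381300.

381300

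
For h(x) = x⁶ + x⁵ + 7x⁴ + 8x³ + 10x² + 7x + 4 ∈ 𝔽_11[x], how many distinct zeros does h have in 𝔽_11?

Evaluate at each of the 11 elements of 𝔽_11:
h(0) = 4; h(1) = 5; h(2) = 0 → root; h(3) = 0 → root; h(4) = 4; h(5) = 5; h(6) = 1; h(7) = 0 → root; h(8) = 8; h(9) = 0 → root; h(10) = 6.
Roots: {2, 3, 7, 9}.

4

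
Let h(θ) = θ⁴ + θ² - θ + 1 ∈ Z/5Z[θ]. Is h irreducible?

Check for roots in Z/5Z: h(0) = 1; h(1) = 2; h(2) = 4; h(3) = 3; h(4) = 4.
No roots, so no linear factors.
Degree-2 irreducible divisors: test the 10 monic irreducibles of degree 2 over GF(5).
None of them divide h (all give nonzero remainder).
No irreducible factor of degree ≤ 2 exists, so h is irreducible over GF(5).

Yes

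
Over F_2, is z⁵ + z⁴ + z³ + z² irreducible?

Write h(z) = z⁵ + z⁴ + z³ + z².
Check for roots in F_2: h(0) = 0 → root; h(1) = 0 → root.
h(0) = 0, so (z) divides h(z); h is reducible.

No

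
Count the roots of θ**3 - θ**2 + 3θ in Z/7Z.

Write P(θ) = θ**3 - θ**2 + 3θ.
Evaluate at each of the 7 elements of Z/7Z:
P(0) = 0 → root; P(1) = 3; P(2) = 3; P(3) = 6; P(4) = 4; P(5) = 3; P(6) = 2.
Roots: {0}.

1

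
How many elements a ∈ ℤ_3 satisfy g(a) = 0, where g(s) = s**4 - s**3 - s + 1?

Evaluate at each of the 3 elements of ℤ_3:
g(0) = 1; g(1) = 0 → root; g(2) = 1.
Roots: {1}.

1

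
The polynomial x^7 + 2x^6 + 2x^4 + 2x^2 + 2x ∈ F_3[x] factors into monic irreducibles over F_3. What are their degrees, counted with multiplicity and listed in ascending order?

1, 1, 1, 1, 1, 2

Write f(x) = x^7 + 2x^6 + 2x^4 + 2x^2 + 2x.
Roots in F_3: f(0) = 0 → root; f(1) = 0 → root; f(2) = 0 → root.
Linear factors from roots: (x), (x + 2), (x + 1).
Complete factorization: f(x) = (x)·(x + 1)^2·(x + 2)^2·(x^2 + 2x + 2).
Factor degrees with multiplicity: 1 + 1 + 1 + 1 + 1 + 2 = 7.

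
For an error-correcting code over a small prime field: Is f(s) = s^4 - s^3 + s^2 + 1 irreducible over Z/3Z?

Check for roots in Z/3Z: f(0) = 1; f(1) = 2; f(2) = 1.
No roots, so no linear factors.
Monic irreducibles of degree 2 over GF(3): s^2 + 1, s^2 + s - 1, s^2 - s - 1.
None of them divide f (all give nonzero remainder).
No irreducible factor of degree ≤ 2 exists, so f is irreducible over GF(3).

Yes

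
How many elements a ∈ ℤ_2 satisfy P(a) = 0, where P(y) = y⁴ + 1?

Evaluate at each of the 2 elements of ℤ_2:
P(0) = 1; P(1) = 0 → root.
Roots: {1}.

1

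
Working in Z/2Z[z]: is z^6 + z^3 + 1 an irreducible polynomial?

Write f(z) = z^6 + z^3 + 1.
Check for roots in Z/2Z: f(0) = 1; f(1) = 1.
No roots, so no linear factors.
Monic irreducibles of degree 2 over GF(2): z^2 + z + 1.
None of them divide f (all give nonzero remainder).
Monic irreducibles of degree 3 over GF(2): z^3 + z + 1, z^3 + z^2 + 1.
None of them divide f (all give nonzero remainder).
No irreducible factor of degree ≤ 3 exists, so f is irreducible over GF(2).

Yes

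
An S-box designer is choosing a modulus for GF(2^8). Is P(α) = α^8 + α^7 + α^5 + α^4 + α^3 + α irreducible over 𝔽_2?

Check for roots in 𝔽_2: P(0) = 0 → root; P(1) = 0 → root.
P(0) = 0, so (α) divides P(α); P is reducible.

No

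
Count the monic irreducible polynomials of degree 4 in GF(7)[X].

By the necklace-counting formula, N_7(4) = (1/4) Σ_{d|4} μ(4/d)·7^d.
Divisors of 4: 1, 2, 4; μ(4/d) for each: 0, -1, 1.
Σ = − 7^2 + 7^4 = 2352.
N = 2352/4 = 588.

588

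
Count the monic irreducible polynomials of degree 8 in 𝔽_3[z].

810

The number of monic irreducibles of degree 8 over GF(3) is (1/8)·Σ_{d∣8} μ(8/d) 3^d.
Divisors of 8: 1, 2, 4, 8; μ(8/d) for each: 0, 0, -1, 1.
Σ = − 3^4 + 3^8 = 6480.
N = 6480/8 = 810.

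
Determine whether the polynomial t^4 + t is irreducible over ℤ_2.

No

Write f(t) = t^4 + t.
Check for roots in ℤ_2: f(0) = 0 → root; f(1) = 0 → root.
f(0) = 0, so (t) divides f(t); f is reducible.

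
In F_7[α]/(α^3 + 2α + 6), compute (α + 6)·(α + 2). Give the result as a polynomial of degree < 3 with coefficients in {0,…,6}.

Multiply in F_7[α]: (α + 6)·(α + 2) = α^2 + α + 5.
Reduced: α^2 + α + 5.

α^2 + α + 5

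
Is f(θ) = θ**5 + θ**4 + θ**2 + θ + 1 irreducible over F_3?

Check for roots in F_3: f(0) = 1; f(1) = 2; f(2) = 1.
No roots, so no linear factors.
Monic irreducibles of degree 2 over GF(3): θ**2 + 1, θ**2 + θ - 1, θ**2 - θ - 1.
None of them divide f (all give nonzero remainder).
No irreducible factor of degree ≤ 2 exists, so f is irreducible over GF(3).

Yes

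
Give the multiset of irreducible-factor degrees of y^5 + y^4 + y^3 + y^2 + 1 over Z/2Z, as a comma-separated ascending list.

5

Write h(y) = y^5 + y^4 + y^3 + y^2 + 1.
Roots in Z/2Z: h(0) = 1; h(1) = 1.
Complete factorization: h(y) = (y^5 + y^4 + y^3 + y^2 + 1).
Factor degrees with multiplicity: 5 = 5.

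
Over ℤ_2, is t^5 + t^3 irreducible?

Write f(t) = t^5 + t^3.
Check for roots in ℤ_2: f(0) = 0 → root; f(1) = 0 → root.
f(0) = 0, so (t) divides f(t); f is reducible.

No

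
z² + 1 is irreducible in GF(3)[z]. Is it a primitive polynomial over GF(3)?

Write f(z) = z² + 1.
|GF(3^2)^×| = 3^2 − 1 = 8. Prime factorization: 8 = 2^3.
f is primitive ⇔ z has order 8 in GF(3)[z]/(f), i.e. z^(8/q) ≠ 1 for each prime q | 8.
z^(4) mod f = 1
Since z^(4) = 1, the order of z divides 4 < 8; not primitive.

No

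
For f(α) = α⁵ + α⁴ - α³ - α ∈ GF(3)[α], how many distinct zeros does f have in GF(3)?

Evaluate at each of the 3 elements of GF(3):
f(0) = 0 → root; f(1) = 0 → root; f(2) = 2.
Roots: {0, 1}.

2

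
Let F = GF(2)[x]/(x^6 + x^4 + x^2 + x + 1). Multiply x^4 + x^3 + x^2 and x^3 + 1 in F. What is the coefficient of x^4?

Multiply in GF(2)[x]: (x^4 + x^3 + x^2)·(x^3 + 1) = x^7 + x^6 + x^5 + x^4 + x^3 + x^2.
Reduce using x^6 ≡ x^4 + x^2 + x + 1 (mod x^6 + x^4 + x^2 + x + 1).
Reduced: x^2 + 1.

0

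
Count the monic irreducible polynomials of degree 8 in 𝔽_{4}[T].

The number of monic irreducibles of degree 8 over GF(4) is (1/8)·Σ_{d∣8} μ(8/d) 4^d.
Divisors of 8: 1, 2, 4, 8; μ(8/d) for each: 0, 0, -1, 1.
Σ = − 4^4 + 4^8 = 65280.
N = 65280/8 = 8160.

8160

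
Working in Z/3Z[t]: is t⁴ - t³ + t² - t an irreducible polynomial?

No

Write g(t) = t⁴ - t³ + t² - t.
Check for roots in Z/3Z: g(0) = 0 → root; g(1) = 0 → root; g(2) = 1.
g(0) = 0, so (t) divides g(t); g is reducible.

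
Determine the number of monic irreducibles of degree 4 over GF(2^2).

Gauss's count: N_{4}(4) = (1/4) Σ_{d|4} μ(4/d)·4^d.
Divisors of 4: 1, 2, 4; μ(4/d) for each: 0, -1, 1.
Σ = − 4^2 + 4^4 = 240.
N = 240/4 = 60.

60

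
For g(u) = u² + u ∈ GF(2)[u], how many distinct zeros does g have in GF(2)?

Evaluate at each of the 2 elements of GF(2):
g(0) = 0 → root; g(1) = 0 → root.
Roots: {0, 1}.

2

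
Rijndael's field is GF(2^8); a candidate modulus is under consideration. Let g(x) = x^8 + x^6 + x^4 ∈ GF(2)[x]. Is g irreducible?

No

Check for roots in GF(2): g(0) = 0 → root; g(1) = 1.
g(0) = 0, so (x) divides g(x); g is reducible.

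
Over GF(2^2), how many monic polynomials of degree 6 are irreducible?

By the necklace-counting formula, N_4(6) = (1/6) Σ_{d|6} μ(6/d)·4^d.
Divisors of 6: 1, 2, 3, 6; μ(6/d) for each: 1, -1, -1, 1.
Σ = 4^1 − 4^2 − 4^3 + 4^6 = 4020.
N = 4020/6 = 670.

670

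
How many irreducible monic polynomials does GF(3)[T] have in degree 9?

By the necklace-counting formula, N_3(9) = (1/9) Σ_{d|9} μ(9/d)·3^d.
Divisors of 9: 1, 3, 9; μ(9/d) for each: 0, -1, 1.
Σ = − 3^3 + 3^9 = 19656.
N = 19656/9 = 2184.

2184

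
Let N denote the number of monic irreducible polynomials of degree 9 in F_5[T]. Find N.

Gauss's count: N_{5}(9) = (1/9) Σ_{d|9} μ(9/d)·5^d.
Divisors of 9: 1, 3, 9; μ(9/d) for each: 0, -1, 1.
Σ = − 5^3 + 5^9 = 1953000.
N = 1953000/9 = 217000.

217000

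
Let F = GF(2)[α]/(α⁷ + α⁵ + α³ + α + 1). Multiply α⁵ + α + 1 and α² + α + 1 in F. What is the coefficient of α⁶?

Multiply in GF(2)[α]: (α⁵ + α + 1)·(α² + α + 1) = α⁷ + α⁶ + α⁵ + α³ + 1.
Reduce using α⁷ ≡ α⁵ + α³ + α + 1 (mod α⁷ + α⁵ + α³ + α + 1).
Reduced: α⁶ + α.

1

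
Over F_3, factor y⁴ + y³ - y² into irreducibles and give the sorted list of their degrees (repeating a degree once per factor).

1, 1, 2

Write h(y) = y⁴ + y³ - y².
Roots in F_3: h(0) = 0 → root; h(1) = 1; h(2) = 2.
Linear factors from roots: (y).
Complete factorization: h(y) = (y)^2·(y² + y - 1).
Factor degrees with multiplicity: 1 + 1 + 2 = 4.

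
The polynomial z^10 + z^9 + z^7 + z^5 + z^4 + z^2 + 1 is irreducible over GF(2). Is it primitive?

Yes

Write f(z) = z^10 + z^9 + z^7 + z^5 + z^4 + z^2 + 1.
|GF(2^10)^×| = 2^10 − 1 = 1023. Prime factorization: 1023 = 3·11·31.
f is primitive ⇔ z has order 1023 in GF(2)[z]/(f), i.e. z^(1023/q) ≠ 1 for each prime q | 1023.
z^(341) mod f = z^6 + z^4 + z^3 + z^2 + z + 1.
z^(93) mod f = z^9 + z^8 + z^7 + z^6 + 1.
z^(33) mod f = z^8 + z^7 + z^5 + z^2.
None equal 1, so z has full order 1023; f is primitive.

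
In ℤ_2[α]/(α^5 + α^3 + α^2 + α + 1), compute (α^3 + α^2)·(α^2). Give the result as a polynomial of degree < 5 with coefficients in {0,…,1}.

α^4 + α^3 + α^2 + α + 1

Multiply in ℤ_2[α]: (α^3 + α^2)·(α^2) = α^5 + α^4.
Reduce using α^5 ≡ α^3 + α^2 + α + 1 (mod α^5 + α^3 + α^2 + α + 1).
Reduced: α^4 + α^3 + α^2 + α + 1.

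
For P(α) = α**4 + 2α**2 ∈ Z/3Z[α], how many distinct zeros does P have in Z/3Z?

3

Evaluate at each of the 3 elements of Z/3Z:
P(0) = 0 → root; P(1) = 0 → root; P(2) = 0 → root.
Roots: {0, 1, 2}.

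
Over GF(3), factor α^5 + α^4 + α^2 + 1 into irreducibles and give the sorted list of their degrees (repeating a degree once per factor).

Write h(α) = α^5 + α^4 + α^2 + 1.
Roots in GF(3): h(0) = 1; h(1) = 1; h(2) = 2.
Complete factorization: h(α) = (α^5 + α^4 + α^2 + 1).
Factor degrees with multiplicity: 5 = 5.

5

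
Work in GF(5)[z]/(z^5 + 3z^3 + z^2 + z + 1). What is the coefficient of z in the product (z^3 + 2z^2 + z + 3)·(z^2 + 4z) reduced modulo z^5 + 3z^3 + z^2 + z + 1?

Multiply in GF(5)[z]: (z^3 + 2z^2 + z + 3)·(z^2 + 4z) = z^5 + z^4 + 4z^3 + 2z^2 + 2z.
Reduce using z^5 ≡ 2z^3 + 4z^2 + 4z + 4 (mod z^5 + 3z^3 + z^2 + z + 1).
Reduced: z^4 + z^3 + z^2 + z + 4.

1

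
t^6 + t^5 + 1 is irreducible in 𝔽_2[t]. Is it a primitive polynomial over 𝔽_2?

Yes

Write f(t) = t^6 + t^5 + 1.
|GF(2^6)^×| = 2^6 − 1 = 63. Prime factorization: 63 = 3^2·7.
f is primitive ⇔ t has order 63 in GF(2)[t]/(f), i.e. t^(63/q) ≠ 1 for each prime q | 63.
t^(21) mod f = t^5 + t^4 + t^3 + 1.
t^(9) mod f = t^5 + t^3 + t^2 + t + 1.
None equal 1, so t has full order 63; f is primitive.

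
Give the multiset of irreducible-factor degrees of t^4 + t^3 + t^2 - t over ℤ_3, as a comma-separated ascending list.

Write g(t) = t^4 + t^3 + t^2 - t.
Roots in ℤ_3: g(0) = 0 → root; g(1) = 2; g(2) = 2.
Linear factors from roots: (t).
Complete factorization: g(t) = (t)·(t^3 + t^2 + t - 1).
Factor degrees with multiplicity: 1 + 3 = 4.

1, 3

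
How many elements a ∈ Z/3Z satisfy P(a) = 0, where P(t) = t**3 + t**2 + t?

Evaluate at each of the 3 elements of Z/3Z:
P(0) = 0 → root; P(1) = 0 → root; P(2) = 2.
Roots: {0, 1}.

2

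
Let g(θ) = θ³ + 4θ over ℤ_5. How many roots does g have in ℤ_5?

Evaluate at each of the 5 elements of ℤ_5:
g(0) = 0 → root; g(1) = 0 → root; g(2) = 1; g(3) = 4; g(4) = 0 → root.
Roots: {0, 1, 4}.

3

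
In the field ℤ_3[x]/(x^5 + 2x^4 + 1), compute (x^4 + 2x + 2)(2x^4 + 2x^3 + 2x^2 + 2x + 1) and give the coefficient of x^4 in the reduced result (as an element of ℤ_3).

Multiply in ℤ_3[x]: (x^4 + 2x + 2)·(2x^4 + 2x^3 + 2x^2 + 2x + 1) = 2x^8 + 2x^7 + 2x^6 + 2x^3 + 2x^2 + 2.
Reduce using x^5 ≡ x^4 + 2 (mod x^5 + 2x^4 + 1).
Reduced: x^2 + 2.

0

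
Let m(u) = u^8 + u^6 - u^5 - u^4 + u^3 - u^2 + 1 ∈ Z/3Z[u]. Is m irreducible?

Yes

Check for roots in Z/3Z: m(0) = 1; m(1) = 1; m(2) = 1.
No roots, so no linear factors.
Monic irreducibles of degree 2 over GF(3): u^2 + 1, u^2 + u - 1, u^2 - u - 1.
None of them divide m (all give nonzero remainder).
Degree-3 irreducible divisors: test the 8 monic irreducibles of degree 3 over GF(3).
None of them divide m (all give nonzero remainder).
Degree-4 irreducible divisors: test the 18 monic irreducibles of degree 4 over GF(3).
None of them divide m (all give nonzero remainder).
No irreducible factor of degree ≤ 4 exists, so m is irreducible over GF(3).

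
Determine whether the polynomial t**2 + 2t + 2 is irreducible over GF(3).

Write f(t) = t**2 + 2t + 2.
Check for roots in GF(3): f(0) = 2; f(1) = 2; f(2) = 1.
No roots. A degree-2 polynomial over a field with no linear factor is irreducible.

Yes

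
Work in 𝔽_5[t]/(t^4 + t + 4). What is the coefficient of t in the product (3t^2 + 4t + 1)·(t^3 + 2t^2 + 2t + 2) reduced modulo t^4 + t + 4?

Multiply in 𝔽_5[t]: (3t^2 + 4t + 1)·(t^3 + 2t^2 + 2t + 2) = 3t^5 + t^2 + 2.
Reduce using t^4 ≡ 4t + 1 (mod t^4 + t + 4).
Reduced: 3t^2 + 3t + 2.

3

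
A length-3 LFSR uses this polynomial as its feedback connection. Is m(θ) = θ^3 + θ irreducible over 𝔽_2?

No

Check for roots in 𝔽_2: m(0) = 0 → root; m(1) = 0 → root.
m(0) = 0, so (θ) divides m(θ); m is reducible.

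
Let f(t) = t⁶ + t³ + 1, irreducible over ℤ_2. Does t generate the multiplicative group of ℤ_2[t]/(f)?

|GF(2^6)^×| = 2^6 − 1 = 63. Prime factorization: 63 = 3^2·7.
f is primitive ⇔ t has order 63 in GF(2)[t]/(f), i.e. t^(63/q) ≠ 1 for each prime q | 63.
t^(21) mod f = t³.
t^(9) mod f = 1
Since t^(9) = 1, the order of t divides 9 < 63; not primitive.

No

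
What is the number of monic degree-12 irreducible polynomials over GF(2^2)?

Gauss's count: N_{4}(12) = (1/12) Σ_{d|12} μ(12/d)·4^d.
Divisors of 12: 1, 2, 3, 4, 6, 12; μ(12/d) for each: 0, 1, 0, -1, -1, 1.
Σ = 4^2 − 4^4 − 4^6 + 4^12 = 16772880.
N = 16772880/12 = 1397740.

1397740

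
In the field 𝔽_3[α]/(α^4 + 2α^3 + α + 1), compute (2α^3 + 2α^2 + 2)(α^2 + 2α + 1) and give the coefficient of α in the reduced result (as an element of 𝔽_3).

0

Multiply in 𝔽_3[α]: (2α^3 + 2α^2 + 2)·(α^2 + 2α + 1) = 2α^5 + α^2 + α + 2.
Reduce using α^4 ≡ α^3 + 2α + 2 (mod α^4 + 2α^3 + α + 1).
Reduced: 2α^3 + 2α^2.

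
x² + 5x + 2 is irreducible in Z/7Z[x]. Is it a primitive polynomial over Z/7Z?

Write f(x) = x² + 5x + 2.
|GF(7^2)^×| = 7^2 − 1 = 48. Prime factorization: 48 = 2^4·3.
f is primitive ⇔ x has order 48 in GF(7)[x]/(f), i.e. x^(48/q) ≠ 1 for each prime q | 48.
x^(24) mod f = 1
x^(16) mod f = 4.
Since x^(24) = 1, the order of x divides 24 < 48; not primitive.

No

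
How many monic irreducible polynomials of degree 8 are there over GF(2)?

30

The number of monic irreducibles of degree 8 over GF(2) is (1/8)·Σ_{d∣8} μ(8/d) 2^d.
Divisors of 8: 1, 2, 4, 8; μ(8/d) for each: 0, 0, -1, 1.
Σ = − 2^4 + 2^8 = 240.
N = 240/8 = 30.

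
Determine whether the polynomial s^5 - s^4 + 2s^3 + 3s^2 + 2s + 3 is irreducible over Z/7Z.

No

Write g(s) = s^5 - s^4 + 2s^3 + 3s^2 + 2s + 3.
Check for roots in Z/7Z: g(0) = 3; g(1) = 3; g(2) = 2; g(3) = 0 → root; g(4) = 3; g(5) = 3; g(6) = 0 → root.
g(3) = 0, so (s − 3) divides g(s); g is reducible.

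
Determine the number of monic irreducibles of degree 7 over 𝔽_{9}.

683280

By the necklace-counting formula, N_9(7) = (1/7) Σ_{d|7} μ(7/d)·9^d.
Divisors of 7: 1, 7; μ(7/d) for each: -1, 1.
Σ = − 9^1 + 9^7 = 4782960.
N = 4782960/7 = 683280.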